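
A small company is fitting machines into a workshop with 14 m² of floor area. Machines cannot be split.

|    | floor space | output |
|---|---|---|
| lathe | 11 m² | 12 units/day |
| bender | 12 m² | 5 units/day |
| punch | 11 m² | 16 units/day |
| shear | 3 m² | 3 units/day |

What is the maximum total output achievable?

punch + shear: floor space 11 + 3 = 14 ≤ 14, output 16 + 3 = 19.
lathe + shear: floor space 11 + 3 = 14 ≤ 14, output 12 + 3 = 15.
punch: floor space 11 ≤ 14, output 16.
Best is punch and shear with total output 19.

19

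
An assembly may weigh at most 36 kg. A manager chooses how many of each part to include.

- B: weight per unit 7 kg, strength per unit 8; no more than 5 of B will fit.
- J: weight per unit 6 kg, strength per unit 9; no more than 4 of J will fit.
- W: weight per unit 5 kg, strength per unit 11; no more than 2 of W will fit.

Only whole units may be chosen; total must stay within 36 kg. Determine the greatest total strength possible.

This is a bounded integer knapsack.
W has the best ratio (11/5); taking only W gives at most 2×11 = 22 (stopped by the supply cap of 2).
Mixing does better — 4×J and 2×W: weight 34 ≤ 36, strength 4·9 + 2·11 = 58.

58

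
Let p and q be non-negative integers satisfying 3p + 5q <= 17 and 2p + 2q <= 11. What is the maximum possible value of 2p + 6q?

The continuous relaxation peaks at (0, 3.4) with value 20.40; rounding to a feasible lattice point costs some objective.
(p,q)=(0,3): 3·0+5·3=15≤17, 2·0+2·3=6≤11, objective 18.
(p,q)=(1,2): 3·1+5·2=13≤17, 2·1+2·2=6≤11, objective 14.
(p,q)=(0,2): 3·0+5·2=10≤17, 2·0+2·2=4≤11, objective 12.
The best lattice point is (0,3), giving 18.

18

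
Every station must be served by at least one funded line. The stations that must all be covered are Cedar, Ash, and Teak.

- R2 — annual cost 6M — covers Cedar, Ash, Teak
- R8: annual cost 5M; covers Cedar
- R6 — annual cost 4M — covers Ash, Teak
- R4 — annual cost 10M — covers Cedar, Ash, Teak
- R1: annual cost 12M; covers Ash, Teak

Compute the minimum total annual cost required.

R2 alone covers Cedar, Ash, Teak — every station.
Total annual cost: 6.

6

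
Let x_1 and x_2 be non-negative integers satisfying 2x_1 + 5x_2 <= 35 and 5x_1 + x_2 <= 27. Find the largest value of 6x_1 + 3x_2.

(x_1,x_2)=(4,5) is feasible, giving 39.
(x_1,x_2)=(4,4) is feasible, giving 36.
(x_1,x_2)=(3,5) is feasible, giving 33.
Maximum is 39 at (x_1,x_2)=(4,5).

39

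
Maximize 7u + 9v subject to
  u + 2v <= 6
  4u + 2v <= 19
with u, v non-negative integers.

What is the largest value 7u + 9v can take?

37

The continuous relaxation peaks at (4.33, 0.833) with value 37.83; rounding to a feasible lattice point costs some objective.
(u,v)=(4,1): 1·4+2·1=6≤6, 4·4+2·1=18≤19, objective 37.
(u,v)=(3,1): 1·3+2·1=5≤6, 4·3+2·1=14≤19, objective 30.
No feasible integer point exceeds 37.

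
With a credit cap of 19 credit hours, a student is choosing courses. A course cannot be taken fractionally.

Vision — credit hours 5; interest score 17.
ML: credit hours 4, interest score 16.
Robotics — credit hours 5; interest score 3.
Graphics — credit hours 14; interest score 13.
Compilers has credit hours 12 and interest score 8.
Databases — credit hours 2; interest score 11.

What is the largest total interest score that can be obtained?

47

Treat it as a binary knapsack problem.
Allowing fractional choices, the relaxed optimum would be about 51.4, but courses are indivisible.
Vision + ML + Robotics + Databases: credit hours 5 + 4 + 5 + 2 = 16 ≤ 19, interest score 17 + 16 + 3 + 11 = 47.
Vision + ML + Databases: credit hours 5 + 4 + 2 = 11 ≤ 19, interest score 17 + 16 + 11 = 44.
Best is Vision, ML, Robotics, and Databases with total interest score 47.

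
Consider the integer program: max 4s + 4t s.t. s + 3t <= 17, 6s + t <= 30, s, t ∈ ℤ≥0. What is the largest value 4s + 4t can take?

Relaxing integrality, the LP optimum is 34.12 at (s,t) = (4.29, 4.24), which is not an integer point.
(s,t)=(4,4) is feasible, giving 32.
(s,t)=(3,4) is feasible, giving 28.
(s,t)=(4,3) is feasible, giving 28.
The best lattice point is (4,4), giving 32.

32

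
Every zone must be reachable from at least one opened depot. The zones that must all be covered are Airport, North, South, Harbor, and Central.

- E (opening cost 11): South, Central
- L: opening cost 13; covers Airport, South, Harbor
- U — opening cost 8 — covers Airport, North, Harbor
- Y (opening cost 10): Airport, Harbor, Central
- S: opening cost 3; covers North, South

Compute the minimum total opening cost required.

13

Choose Y and S: together they cover Airport, North, South, Harbor, Central — every zone.
Total opening cost: 10 + 3 = 13.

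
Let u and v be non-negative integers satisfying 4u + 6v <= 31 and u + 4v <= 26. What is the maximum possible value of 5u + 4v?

(u,v)=(7,0) is feasible, giving 35.
(u,v)=(6,1) is feasible, giving 34.
The best lattice point is (7,0), giving 35.

35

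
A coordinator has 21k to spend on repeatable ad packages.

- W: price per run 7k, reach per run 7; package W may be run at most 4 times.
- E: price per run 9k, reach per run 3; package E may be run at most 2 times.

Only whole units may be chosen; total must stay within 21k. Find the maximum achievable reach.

This is a bounded integer knapsack.
Take 3×W: price 21 ≤ 21, reach 3·7 = 21.
No other integer combination yields more.

21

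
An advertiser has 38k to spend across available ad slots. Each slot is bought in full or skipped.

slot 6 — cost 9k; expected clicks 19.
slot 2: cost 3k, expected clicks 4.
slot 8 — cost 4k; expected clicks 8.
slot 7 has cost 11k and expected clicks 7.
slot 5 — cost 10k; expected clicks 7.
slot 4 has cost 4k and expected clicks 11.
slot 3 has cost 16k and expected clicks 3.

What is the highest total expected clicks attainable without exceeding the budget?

52

Allowing fractional choices, the relaxed optimum would be about 54.1, but ad slots are indivisible.
slot 6 + slot 2 + slot 8 + slot 7 + slot 4: cost 9 + 3 + 4 + 11 + 4 = 31 ≤ 38, expected clicks 19 + 4 + 8 + 7 + 11 = 49.
slot 6 + slot 8 + slot 7 + slot 5 + slot 4: cost 9 + 4 + 11 + 10 + 4 = 38 ≤ 38, expected clicks 19 + 8 + 7 + 7 + 11 = 52.
slot 6 + slot 2 + slot 8 + slot 5 + slot 4: cost 9 + 3 + 4 + 10 + 4 = 30 ≤ 38, expected clicks 19 + 4 + 8 + 7 + 11 = 49.
Best is slot 6, slot 8, slot 7, slot 5, and slot 4 with total expected clicks 52.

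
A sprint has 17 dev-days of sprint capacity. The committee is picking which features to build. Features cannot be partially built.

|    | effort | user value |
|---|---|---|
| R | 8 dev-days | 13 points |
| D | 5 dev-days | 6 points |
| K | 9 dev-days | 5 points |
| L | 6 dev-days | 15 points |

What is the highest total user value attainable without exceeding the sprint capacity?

28

Take R and L: effort 8 + 6 = 14 ≤ 17, user value 13 + 15 = 28.
No other feasible combination does better.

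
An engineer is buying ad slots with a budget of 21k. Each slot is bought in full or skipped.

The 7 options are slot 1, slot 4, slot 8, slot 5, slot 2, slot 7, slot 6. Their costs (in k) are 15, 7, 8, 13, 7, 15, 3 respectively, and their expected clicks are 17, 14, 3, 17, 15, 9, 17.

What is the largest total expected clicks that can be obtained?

46

This is a 0-1 knapsack instance.
Allowing fractional choices, the relaxed optimum would be about 51.2, but ad slots are indivisible.
slot 8 + slot 2 + slot 6: cost 8 + 7 + 3 = 18 ≤ 21, expected clicks 3 + 15 + 17 = 35.
slot 5 + slot 6: cost 13 + 3 = 16 ≤ 21, expected clicks 17 + 17 = 34.
slot 4 + slot 2 + slot 6: cost 7 + 7 + 3 = 17 ≤ 21, expected clicks 14 + 15 + 17 = 46.
Best is slot 4, slot 2, and slot 6 with total expected clicks 46.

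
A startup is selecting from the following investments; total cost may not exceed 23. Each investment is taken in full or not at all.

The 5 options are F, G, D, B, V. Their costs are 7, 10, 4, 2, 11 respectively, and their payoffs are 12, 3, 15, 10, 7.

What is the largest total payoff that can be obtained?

Allowing fractional choices, the relaxed optimum would be about 43.4, but investments are indivisible.
F + G + D + B: cost 7 + 10 + 4 + 2 = 23 ≤ 23, payoff 12 + 3 + 15 + 10 = 40.
F + D + B: cost 7 + 4 + 2 = 13 ≤ 23, payoff 12 + 15 + 10 = 37.
Best is F, G, D, and B with total payoff 40.

40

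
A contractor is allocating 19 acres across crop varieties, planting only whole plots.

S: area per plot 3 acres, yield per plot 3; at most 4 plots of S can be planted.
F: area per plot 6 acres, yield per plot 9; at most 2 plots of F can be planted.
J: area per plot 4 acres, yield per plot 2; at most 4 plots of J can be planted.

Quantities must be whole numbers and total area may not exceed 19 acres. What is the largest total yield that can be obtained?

24

F has the best ratio (9/6); taking only F gives at most 2×9 = 18 (stopped by the supply cap of 2).
Mixing does better — 2×S and 2×F: area 18 ≤ 19, yield 2·3 + 2·9 = 24.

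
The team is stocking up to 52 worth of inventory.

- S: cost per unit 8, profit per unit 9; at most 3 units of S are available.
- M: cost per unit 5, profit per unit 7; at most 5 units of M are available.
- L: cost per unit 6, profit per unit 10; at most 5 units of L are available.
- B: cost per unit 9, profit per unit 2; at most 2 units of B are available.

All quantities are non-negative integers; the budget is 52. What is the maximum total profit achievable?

78

1×S, 4×M, and 4×L: cost 52 ≤ 52, profit 1·9 + 4·7 + 4·10 = 77.
4×M and 5×L: cost 50 ≤ 52, profit 4·7 + 5·10 = 78.
Best is 78.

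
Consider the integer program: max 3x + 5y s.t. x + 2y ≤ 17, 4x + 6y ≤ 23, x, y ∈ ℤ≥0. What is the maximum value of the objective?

18

The continuous relaxation peaks at (0, 3.83) with value 19.17; rounding to a feasible lattice point costs some objective.
(x,y)=(1,3): 1·1+2·3=7≤17, 4·1+6·3=22≤23, objective 18.
(x,y)=(2,2): 1·2+2·2=6≤17, 4·2+6·2=20≤23, objective 16.
(x,y)=(0,3): 1·0+2·3=6≤17, 4·0+6·3=18≤23, objective 15.
The best lattice point is (1,3), giving 18.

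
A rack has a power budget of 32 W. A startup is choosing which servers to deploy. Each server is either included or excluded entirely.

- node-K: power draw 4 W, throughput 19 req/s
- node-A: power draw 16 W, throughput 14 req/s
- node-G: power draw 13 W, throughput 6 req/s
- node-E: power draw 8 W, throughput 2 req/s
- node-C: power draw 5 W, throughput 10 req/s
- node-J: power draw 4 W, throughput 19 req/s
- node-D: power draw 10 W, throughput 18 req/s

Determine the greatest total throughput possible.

Allowing fractional choices, the relaxed optimum would be about 73.9, but servers are indivisible.
node-K + node-A + node-C + node-J: power draw 4 + 16 + 5 + 4 = 29 ≤ 32, throughput 19 + 14 + 10 + 19 = 62.
node-K + node-C + node-J + node-D: power draw 4 + 5 + 4 + 10 = 23 ≤ 32, throughput 19 + 10 + 19 + 18 = 66.
node-K + node-E + node-C + node-J + node-D: power draw 4 + 8 + 5 + 4 + 10 = 31 ≤ 32, throughput 19 + 2 + 10 + 19 + 18 = 68.
Best is node-K, node-E, node-C, node-J, and node-D with total throughput 68.

68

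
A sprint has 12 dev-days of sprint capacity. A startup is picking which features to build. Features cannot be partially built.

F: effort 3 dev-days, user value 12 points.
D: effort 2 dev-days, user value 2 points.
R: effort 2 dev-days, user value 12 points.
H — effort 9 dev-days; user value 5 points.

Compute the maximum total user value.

Take F, D, and R: effort 3 + 2 + 2 = 7 ≤ 12, user value 12 + 2 + 12 = 26.
No other feasible combination does better.

26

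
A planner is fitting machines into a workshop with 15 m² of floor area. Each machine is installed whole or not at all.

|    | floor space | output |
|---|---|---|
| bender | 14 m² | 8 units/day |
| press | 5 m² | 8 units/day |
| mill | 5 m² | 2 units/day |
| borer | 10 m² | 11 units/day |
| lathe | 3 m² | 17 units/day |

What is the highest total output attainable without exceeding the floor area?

This is an integer program with binary decision variables.
press + lathe: floor space 5 + 3 = 8 ≤ 15, output 8 + 17 = 25.
press + mill + lathe: floor space 5 + 5 + 3 = 13 ≤ 15, output 8 + 2 + 17 = 27.
borer + lathe: floor space 10 + 3 = 13 ≤ 15, output 11 + 17 = 28.
Best is borer and lathe with total output 28.

28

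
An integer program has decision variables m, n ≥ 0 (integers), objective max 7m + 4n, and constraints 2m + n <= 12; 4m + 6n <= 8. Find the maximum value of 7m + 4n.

14

(m,n)=(2,0) is feasible, giving 14.
(m,n)=(1,0) is feasible, giving 7.
No feasible integer point exceeds 14.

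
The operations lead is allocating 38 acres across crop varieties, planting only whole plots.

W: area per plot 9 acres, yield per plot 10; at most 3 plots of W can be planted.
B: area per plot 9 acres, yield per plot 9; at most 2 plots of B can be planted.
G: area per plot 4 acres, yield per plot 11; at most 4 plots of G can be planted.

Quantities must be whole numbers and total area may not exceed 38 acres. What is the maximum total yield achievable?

64

Take 2×W and 4×G: area 34 ≤ 38, yield 2·10 + 4·11 = 64.
G has the best ratio (11/4) and is taken to its limit of 4; remaining capacity is filled optimally with the others.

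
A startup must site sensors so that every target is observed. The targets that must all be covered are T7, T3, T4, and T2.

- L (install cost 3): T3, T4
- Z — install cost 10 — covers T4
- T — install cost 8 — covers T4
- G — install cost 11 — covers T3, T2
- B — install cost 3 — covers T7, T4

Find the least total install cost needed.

This is a weighted set-cover instance.
Choose G and B: together they cover T7, T3, T4, T2 — every target.
Total install cost: 11 + 3 = 14.

14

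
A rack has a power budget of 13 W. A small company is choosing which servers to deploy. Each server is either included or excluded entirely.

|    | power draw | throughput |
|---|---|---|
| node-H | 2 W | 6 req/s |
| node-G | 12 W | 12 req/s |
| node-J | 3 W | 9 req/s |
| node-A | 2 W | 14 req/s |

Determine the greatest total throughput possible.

29

Allowing fractional choices, the relaxed optimum would be about 35.0, but servers are indivisible.
node-H + node-J + node-A: power draw 2 + 3 + 2 = 7 ≤ 13, throughput 6 + 9 + 14 = 29.
node-J + node-A: power draw 3 + 2 = 5 ≤ 13, throughput 9 + 14 = 23.
node-H + node-A: power draw 2 + 2 = 4 ≤ 13, throughput 6 + 14 = 20.
Best is node-H, node-J, and node-A with total throughput 29.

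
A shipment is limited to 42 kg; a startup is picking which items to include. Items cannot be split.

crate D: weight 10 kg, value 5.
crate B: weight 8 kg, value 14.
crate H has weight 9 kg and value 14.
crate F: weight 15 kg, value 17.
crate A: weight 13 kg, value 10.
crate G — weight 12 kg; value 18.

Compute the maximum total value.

56

crate B + crate H + crate A + crate G: weight 8 + 9 + 13 + 12 = 42 ≤ 42, value 14 + 14 + 10 + 18 = 56.
crate D + crate B + crate H + crate G: weight 10 + 8 + 9 + 12 = 39 ≤ 42, value 5 + 14 + 14 + 18 = 51.
crate D + crate B + crate H + crate F: weight 10 + 8 + 9 + 15 = 42 ≤ 42, value 5 + 14 + 14 + 17 = 50.
Best is crate B, crate H, crate A, and crate G with total value 56.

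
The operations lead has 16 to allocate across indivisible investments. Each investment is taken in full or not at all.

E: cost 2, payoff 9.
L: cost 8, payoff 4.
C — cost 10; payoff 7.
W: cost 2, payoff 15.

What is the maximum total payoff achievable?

31

Allowing fractional choices, the relaxed optimum would be about 32.0, but investments are indivisible.
E + L + W: cost 2 + 8 + 2 = 12 ≤ 16, payoff 9 + 4 + 15 = 28.
E + C + W: cost 2 + 10 + 2 = 14 ≤ 16, payoff 9 + 7 + 15 = 31.
Best is E, C, and W with total payoff 31.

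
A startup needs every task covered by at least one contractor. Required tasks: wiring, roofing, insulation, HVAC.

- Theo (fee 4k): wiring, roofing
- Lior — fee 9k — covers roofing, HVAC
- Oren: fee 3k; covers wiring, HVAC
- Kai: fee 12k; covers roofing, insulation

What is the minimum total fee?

15

The greedy cost-per-new-task heuristic would pick Oren, Theo, and Kai for 19, but a cheaper cover exists.
Choose Oren and Kai: together they cover wiring, roofing, insulation, HVAC — every task.
Total fee: 3 + 12 = 15.
No cover costs less than 15.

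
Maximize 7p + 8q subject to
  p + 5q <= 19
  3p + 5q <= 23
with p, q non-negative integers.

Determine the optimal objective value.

50

Relaxing integrality, the LP optimum is 53.67 at (p,q) = (7.67, 0), which is not an integer point.
(p,q)=(6,1): 1·6+5·1=11≤19, 3·6+5·1=23≤23, objective 50.
(p,q)=(7,0): 1·7+5·0=7≤19, 3·7+5·0=21≤23, objective 49.
(p,q)=(5,1): 1·5+5·1=10≤19, 3·5+5·1=20≤23, objective 43.
No feasible integer point exceeds 50.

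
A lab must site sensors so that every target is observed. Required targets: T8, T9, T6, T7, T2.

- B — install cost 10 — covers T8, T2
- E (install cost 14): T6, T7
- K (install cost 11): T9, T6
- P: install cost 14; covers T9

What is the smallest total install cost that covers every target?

35

Choose B, E, and K: together they cover T8, T9, T6, T7, T2 — every target.
Total install cost: 10 + 14 + 11 = 35.
No cover costs less than 35.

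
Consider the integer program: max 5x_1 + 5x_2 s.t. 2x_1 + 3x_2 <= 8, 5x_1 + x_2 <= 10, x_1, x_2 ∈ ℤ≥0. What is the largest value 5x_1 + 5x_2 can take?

15

The continuous relaxation peaks at (1.69, 1.54) with value 16.15; rounding to a feasible lattice point costs some objective.
(x_1,x_2)=(1,2): 2·1+3·2=8≤8, 5·1+1·2=7≤10, objective 15.
(x_1,x_2)=(1,1): 2·1+3·1=5≤8, 5·1+1·1=6≤10, objective 10.
(x_1,x_2)=(2,0): 2·2+3·0=4≤8, 5·2+1·0=10≤10, objective 10.
(x_1,x_2)=(0,2): 2·0+3·2=6≤8, 5·0+1·2=2≤10, objective 10.
No feasible integer point exceeds 15.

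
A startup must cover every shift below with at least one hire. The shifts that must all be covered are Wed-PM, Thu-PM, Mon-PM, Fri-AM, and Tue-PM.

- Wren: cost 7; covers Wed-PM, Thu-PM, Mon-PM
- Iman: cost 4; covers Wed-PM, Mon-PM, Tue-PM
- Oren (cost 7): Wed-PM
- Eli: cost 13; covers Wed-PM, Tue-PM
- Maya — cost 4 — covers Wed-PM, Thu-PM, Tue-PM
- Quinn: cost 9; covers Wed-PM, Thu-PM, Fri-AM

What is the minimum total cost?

The greedy cost-per-new-shift heuristic would pick Iman, Maya, and Quinn for 17, but a cheaper cover exists.
Choose Iman and Quinn: together they cover Wed-PM, Thu-PM, Mon-PM, Fri-AM, Tue-PM — every shift.
Total cost: 4 + 9 = 13.
No cover costs less than 13.

13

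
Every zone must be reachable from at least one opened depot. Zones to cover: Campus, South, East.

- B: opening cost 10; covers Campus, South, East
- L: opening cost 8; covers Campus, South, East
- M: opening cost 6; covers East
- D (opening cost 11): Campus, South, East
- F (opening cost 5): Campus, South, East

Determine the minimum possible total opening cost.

F alone covers Campus, South, East — every zone.
Total opening cost: 5.

5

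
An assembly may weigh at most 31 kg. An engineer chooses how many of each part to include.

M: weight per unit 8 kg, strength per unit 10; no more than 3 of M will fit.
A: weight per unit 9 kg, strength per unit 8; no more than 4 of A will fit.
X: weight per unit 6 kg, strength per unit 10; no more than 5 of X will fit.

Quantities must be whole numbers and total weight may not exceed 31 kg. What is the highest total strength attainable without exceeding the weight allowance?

50

5×X: weight 30 ≤ 31, strength 5·10 = 50.
4×X: weight 24 ≤ 31, strength 4·10 = 40.
Best is 50.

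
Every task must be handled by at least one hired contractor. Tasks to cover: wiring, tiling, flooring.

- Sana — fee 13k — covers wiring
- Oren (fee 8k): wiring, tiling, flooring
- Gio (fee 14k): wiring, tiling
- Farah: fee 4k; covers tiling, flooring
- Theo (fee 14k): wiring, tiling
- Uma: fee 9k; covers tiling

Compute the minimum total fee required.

8

The greedy cost-per-new-task heuristic would pick Farah and Oren for 12, but a cheaper cover exists.
Oren alone covers wiring, tiling, flooring — every task.
Total fee: 8.
No cover costs less than 8.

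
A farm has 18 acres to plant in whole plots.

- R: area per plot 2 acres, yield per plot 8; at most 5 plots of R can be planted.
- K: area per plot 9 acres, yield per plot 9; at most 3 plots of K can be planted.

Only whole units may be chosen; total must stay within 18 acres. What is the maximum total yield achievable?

41

This is a bounded integer knapsack.
5×R: area 10 ≤ 18, yield 5·8 = 40.
4×R and 1×K: area 17 ≤ 18, yield 4·8 + 1·9 = 41.
Best is 41.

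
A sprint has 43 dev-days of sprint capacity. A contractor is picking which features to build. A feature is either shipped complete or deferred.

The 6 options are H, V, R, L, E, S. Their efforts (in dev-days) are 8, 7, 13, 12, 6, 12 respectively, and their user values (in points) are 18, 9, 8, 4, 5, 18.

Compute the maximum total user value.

This is a 0-1 knapsack instance.
Take H, V, R, and S: effort 8 + 7 + 13 + 12 = 40 ≤ 43, user value 18 + 9 + 8 + 18 = 53.
No other feasible combination does better.

53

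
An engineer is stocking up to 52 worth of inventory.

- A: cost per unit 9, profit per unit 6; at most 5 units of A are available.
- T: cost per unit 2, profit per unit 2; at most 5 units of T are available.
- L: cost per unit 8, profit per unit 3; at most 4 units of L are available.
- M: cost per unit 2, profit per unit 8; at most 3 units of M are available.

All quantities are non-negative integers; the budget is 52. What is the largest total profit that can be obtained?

58

4×A, 4×T, and 3×M: cost 50 ≤ 52, profit 4·6 + 4·2 + 3·8 = 56.
4×A, 5×T, and 3×M: cost 52 ≤ 52, profit 4·6 + 5·2 + 3·8 = 58.
Best is 58.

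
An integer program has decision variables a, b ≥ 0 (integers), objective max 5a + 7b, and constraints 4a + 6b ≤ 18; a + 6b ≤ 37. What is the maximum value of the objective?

(a,b)=(3,1): 4·3+6·1=18≤18, 1·3+6·1=9≤37, objective 22.
(a,b)=(4,0): 4·4+6·0=16≤18, 1·4+6·0=4≤37, objective 20.
(a,b)=(2,1): 4·2+6·1=14≤18, 1·2+6·1=8≤37, objective 17.
(a,b)=(3,0): 4·3+6·0=12≤18, 1·3+6·0=3≤37, objective 15.
The best lattice point is (3,1), giving 22.

22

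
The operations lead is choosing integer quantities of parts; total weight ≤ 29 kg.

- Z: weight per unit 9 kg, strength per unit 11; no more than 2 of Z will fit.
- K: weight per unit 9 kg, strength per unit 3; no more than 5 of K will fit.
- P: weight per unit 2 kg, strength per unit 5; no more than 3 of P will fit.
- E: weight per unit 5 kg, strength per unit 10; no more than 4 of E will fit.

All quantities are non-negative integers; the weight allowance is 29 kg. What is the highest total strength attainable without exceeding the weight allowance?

This is a bounded integer knapsack.
Take 3×P and 4×E: weight 26 ≤ 29, strength 3·5 + 4·10 = 55.
P has the best ratio (5/2) and is taken to its limit of 3; remaining capacity is filled optimally with the others.

55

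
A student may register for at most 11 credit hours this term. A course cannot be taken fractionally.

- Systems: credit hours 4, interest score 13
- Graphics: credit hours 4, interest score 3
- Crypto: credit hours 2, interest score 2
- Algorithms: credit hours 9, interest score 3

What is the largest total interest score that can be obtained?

18

Take Systems, Graphics, and Crypto: credit hours 4 + 4 + 2 = 10 ≤ 11, interest score 13 + 3 + 2 = 18.
No other feasible combination does better.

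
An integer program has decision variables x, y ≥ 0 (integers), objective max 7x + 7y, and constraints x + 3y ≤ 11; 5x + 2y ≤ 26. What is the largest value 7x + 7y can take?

42

(x,y)=(4,2): 1·4+3·2=10≤11, 5·4+2·2=24≤26, objective 42.
(x,y)=(3,2): 1·3+3·2=9≤11, 5·3+2·2=19≤26, objective 35.
(x,y)=(4,1): 1·4+3·1=7≤11, 5·4+2·1=22≤26, objective 35.
Maximum is 42 at (x,y)=(4,2).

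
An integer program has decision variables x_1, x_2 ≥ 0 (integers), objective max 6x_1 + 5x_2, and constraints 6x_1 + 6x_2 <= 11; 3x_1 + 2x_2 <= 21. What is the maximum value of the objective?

Relaxing integrality, the LP optimum is 11.00 at (x_1,x_2) = (1.83, 0), which is not an integer point.
(x_1,x_2)=(1,0): 6·1+6·0=6≤11, 3·1+2·0=3≤21, objective 6.
(x_1,x_2)=(0,1): 6·0+6·1=6≤11, 3·0+2·1=2≤21, objective 5.
The best lattice point is (1,0), giving 6.

6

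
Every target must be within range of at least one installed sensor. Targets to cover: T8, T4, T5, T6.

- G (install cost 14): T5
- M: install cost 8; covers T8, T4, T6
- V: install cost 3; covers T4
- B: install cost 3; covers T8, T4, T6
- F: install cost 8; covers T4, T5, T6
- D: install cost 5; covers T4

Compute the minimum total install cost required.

Choose B and F: together they cover T8, T4, T5, T6 — every target.
Total install cost: 3 + 8 = 11.

11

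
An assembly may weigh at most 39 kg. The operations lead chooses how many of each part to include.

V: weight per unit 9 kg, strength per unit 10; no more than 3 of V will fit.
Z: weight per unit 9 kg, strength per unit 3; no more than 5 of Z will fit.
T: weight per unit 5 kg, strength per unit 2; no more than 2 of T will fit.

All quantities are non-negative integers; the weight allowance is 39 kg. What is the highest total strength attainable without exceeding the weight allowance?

34

Take 3×V and 2×T: weight 37 ≤ 39, strength 3·10 + 2·2 = 34.
V has the best ratio (10/9) and is taken to its limit of 3; remaining capacity is filled optimally with the others.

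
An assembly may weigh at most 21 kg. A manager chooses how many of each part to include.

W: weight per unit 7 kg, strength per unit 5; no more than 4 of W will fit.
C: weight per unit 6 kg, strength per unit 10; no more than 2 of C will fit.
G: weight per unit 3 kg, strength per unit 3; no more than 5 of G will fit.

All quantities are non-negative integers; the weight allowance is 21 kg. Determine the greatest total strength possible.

29

C has the best ratio (10/6); taking only C gives at most 2×10 = 20 (stopped by the supply cap of 2).
Mixing does better — 2×C and 3×G: weight 21 ≤ 21, strength 2·10 + 3·3 = 29.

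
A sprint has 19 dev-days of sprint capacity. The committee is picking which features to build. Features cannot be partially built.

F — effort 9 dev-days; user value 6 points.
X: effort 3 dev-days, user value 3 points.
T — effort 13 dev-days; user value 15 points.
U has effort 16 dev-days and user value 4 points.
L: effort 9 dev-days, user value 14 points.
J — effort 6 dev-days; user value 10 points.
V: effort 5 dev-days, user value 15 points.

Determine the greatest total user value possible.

32

Allowing fractional choices, the relaxed optimum would be about 37.4, but features are indivisible.
T + V: effort 13 + 5 = 18 ≤ 19, user value 15 + 15 = 30.
X + L + V: effort 3 + 9 + 5 = 17 ≤ 19, user value 3 + 14 + 15 = 32.
Best is X, L, and V with total user value 32.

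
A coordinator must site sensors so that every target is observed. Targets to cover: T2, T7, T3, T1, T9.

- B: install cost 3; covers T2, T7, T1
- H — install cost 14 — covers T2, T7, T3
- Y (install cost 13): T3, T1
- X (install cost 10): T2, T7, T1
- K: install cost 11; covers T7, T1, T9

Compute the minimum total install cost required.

This is an integer covering problem.
Choose H and K: together they cover T2, T7, T3, T1, T9 — every target.
Total install cost: 14 + 11 = 25.

25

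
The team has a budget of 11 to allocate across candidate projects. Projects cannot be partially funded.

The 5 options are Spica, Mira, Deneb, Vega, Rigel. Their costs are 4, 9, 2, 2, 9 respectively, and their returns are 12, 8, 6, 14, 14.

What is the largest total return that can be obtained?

Allowing fractional choices, the relaxed optimum would be about 36.7, but projects are indivisible.
Vega + Rigel: cost 2 + 9 = 11 ≤ 11, return 14 + 14 = 28.
Spica + Vega: cost 4 + 2 = 6 ≤ 11, return 12 + 14 = 26.
Spica + Deneb + Vega: cost 4 + 2 + 2 = 8 ≤ 11, return 12 + 6 + 14 = 32.
Best is Spica, Deneb, and Vega with total return 32.

32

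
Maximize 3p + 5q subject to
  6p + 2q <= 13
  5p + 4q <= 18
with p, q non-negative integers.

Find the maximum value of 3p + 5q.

(p,q)=(0,4) is feasible, giving 20.
(p,q)=(1,3) is feasible, giving 18.
(p,q)=(0,3) is feasible, giving 15.
The best lattice point is (0,4), giving 20.

20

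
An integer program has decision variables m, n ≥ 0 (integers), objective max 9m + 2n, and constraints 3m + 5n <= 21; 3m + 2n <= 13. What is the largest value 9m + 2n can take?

36

Relaxing integrality, the LP optimum is 39.00 at (m,n) = (4.33, 0), which is not an integer point.
(m,n)=(4,0) is feasible, giving 36.
(m,n)=(3,1) is feasible, giving 29.
The best lattice point is (4,0), giving 36.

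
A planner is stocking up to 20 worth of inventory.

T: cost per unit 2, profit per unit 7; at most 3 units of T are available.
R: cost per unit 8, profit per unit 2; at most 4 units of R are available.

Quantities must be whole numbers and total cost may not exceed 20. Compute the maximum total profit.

23

This is a bounded integer knapsack.
Take 3×T and 1×R: cost 14 ≤ 20, profit 3·7 + 1·2 = 23.
T has the best ratio (7/2) and is taken to its limit of 3; remaining capacity is filled optimally with the others.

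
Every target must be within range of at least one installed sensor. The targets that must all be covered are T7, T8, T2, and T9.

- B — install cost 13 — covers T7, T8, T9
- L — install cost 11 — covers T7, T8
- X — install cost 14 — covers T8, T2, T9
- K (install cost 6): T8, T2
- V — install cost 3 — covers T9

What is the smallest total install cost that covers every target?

The greedy cost-per-new-target heuristic would pick K, V, and L for 20, but a cheaper cover exists.
Choose B and K: together they cover T7, T8, T2, T9 — every target.
Total install cost: 13 + 6 = 19.
No cover costs less than 19.

19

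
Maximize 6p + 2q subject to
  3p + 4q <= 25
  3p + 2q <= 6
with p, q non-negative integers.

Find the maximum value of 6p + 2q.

12

(p,q)=(2,0): 3·2+4·0=6≤25, 3·2+2·0=6≤6, objective 12.
(p,q)=(1,1): 3·1+4·1=7≤25, 3·1+2·1=5≤6, objective 8.
(p,q)=(1,0): 3·1+4·0=3≤25, 3·1+2·0=3≤6, objective 6.
No feasible integer point exceeds 12.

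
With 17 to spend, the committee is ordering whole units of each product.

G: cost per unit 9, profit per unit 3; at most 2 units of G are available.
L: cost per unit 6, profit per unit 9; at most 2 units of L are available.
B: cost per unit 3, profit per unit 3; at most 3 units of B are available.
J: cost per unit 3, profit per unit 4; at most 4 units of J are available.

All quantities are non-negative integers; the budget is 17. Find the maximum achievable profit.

22

2×L and 1×J: cost 15 ≤ 17, profit 2·9 + 1·4 = 22.
1×L and 3×J: cost 15 ≤ 17, profit 1·9 + 3·4 = 21.
Best is 22.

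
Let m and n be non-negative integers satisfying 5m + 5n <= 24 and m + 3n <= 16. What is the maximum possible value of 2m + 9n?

36

Relaxing integrality, the LP optimum is 43.20 at (m,n) = (0, 4.8), which is not an integer point.
(m,n)=(0,4): 5·0+5·4=20≤24, 1·0+3·4=12≤16, objective 36.
(m,n)=(1,3): 5·1+5·3=20≤24, 1·1+3·3=10≤16, objective 29.
No feasible integer point exceeds 36.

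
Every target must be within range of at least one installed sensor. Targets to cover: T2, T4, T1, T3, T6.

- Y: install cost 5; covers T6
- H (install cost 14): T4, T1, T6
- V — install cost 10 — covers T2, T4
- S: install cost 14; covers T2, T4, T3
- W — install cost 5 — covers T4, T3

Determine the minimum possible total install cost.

28

Choose H and S: together they cover T2, T4, T1, T3, T6 — every target.
Total install cost: 14 + 14 = 28.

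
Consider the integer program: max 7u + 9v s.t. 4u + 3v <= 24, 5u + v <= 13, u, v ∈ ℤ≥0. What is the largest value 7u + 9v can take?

72

(u,v)=(0,8): 4·0+3·8=24≤24, 5·0+1·8=8≤13, objective 72.
(u,v)=(0,7): 4·0+3·7=21≤24, 5·0+1·7=7≤13, objective 63.
No feasible integer point exceeds 72.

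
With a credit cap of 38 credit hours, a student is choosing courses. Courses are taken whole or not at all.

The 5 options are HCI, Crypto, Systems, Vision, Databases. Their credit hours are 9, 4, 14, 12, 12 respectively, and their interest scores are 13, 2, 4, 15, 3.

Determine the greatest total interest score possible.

Allowing fractional choices, the relaxed optimum would be about 33.7, but courses are indivisible.
HCI + Systems + Vision: credit hours 9 + 14 + 12 = 35 ≤ 38, interest score 13 + 4 + 15 = 32.
HCI + Crypto + Vision + Databases: credit hours 9 + 4 + 12 + 12 = 37 ≤ 38, interest score 13 + 2 + 15 + 3 = 33.
HCI + Vision + Databases: credit hours 9 + 12 + 12 = 33 ≤ 38, interest score 13 + 15 + 3 = 31.
Best is HCI, Crypto, Vision, and Databases with total interest score 33.

33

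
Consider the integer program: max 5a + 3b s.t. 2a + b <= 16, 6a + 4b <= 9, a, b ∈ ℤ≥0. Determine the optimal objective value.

6

The continuous relaxation peaks at (1.5, 0) with value 7.50; rounding to a feasible lattice point costs some objective.
(a,b)=(0,2): 2·0+1·2=2≤16, 6·0+4·2=8≤9, objective 6.
(a,b)=(1,0): 2·1+1·0=2≤16, 6·1+4·0=6≤9, objective 5.
The best lattice point is (0,2), giving 6.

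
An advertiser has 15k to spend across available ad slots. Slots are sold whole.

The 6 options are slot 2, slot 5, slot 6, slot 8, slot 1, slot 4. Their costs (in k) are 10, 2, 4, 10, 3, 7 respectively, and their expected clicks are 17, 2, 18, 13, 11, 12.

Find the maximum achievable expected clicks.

41

Allowing fractional choices, the relaxed optimum would be about 42.7, but ad slots are indivisible.
slot 5 + slot 6 + slot 4: cost 2 + 4 + 7 = 13 ≤ 15, expected clicks 2 + 18 + 12 = 32.
slot 2 + slot 6: cost 10 + 4 = 14 ≤ 15, expected clicks 17 + 18 = 35.
slot 6 + slot 1 + slot 4: cost 4 + 3 + 7 = 14 ≤ 15, expected clicks 18 + 11 + 12 = 41.
Best is slot 6, slot 1, and slot 4 with total expected clicks 41.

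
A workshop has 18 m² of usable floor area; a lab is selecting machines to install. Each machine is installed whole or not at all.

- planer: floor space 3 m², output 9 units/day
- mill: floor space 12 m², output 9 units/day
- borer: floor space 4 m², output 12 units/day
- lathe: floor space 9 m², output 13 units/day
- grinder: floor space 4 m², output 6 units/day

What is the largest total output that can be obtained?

34

Allowing fractional choices, the relaxed optimum would be about 37.1, but machines are indivisible.
borer + lathe + grinder: floor space 4 + 9 + 4 = 17 ≤ 18, output 12 + 13 + 6 = 31.
planer + borer + lathe: floor space 3 + 4 + 9 = 16 ≤ 18, output 9 + 12 + 13 = 34.
planer + lathe + grinder: floor space 3 + 9 + 4 = 16 ≤ 18, output 9 + 13 + 6 = 28.
Best is planer, borer, and lathe with total output 34.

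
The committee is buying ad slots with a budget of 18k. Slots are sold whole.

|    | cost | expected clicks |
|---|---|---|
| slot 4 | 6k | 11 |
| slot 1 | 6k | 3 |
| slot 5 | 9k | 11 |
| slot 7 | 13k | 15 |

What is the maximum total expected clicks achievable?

22

Take slot 4 and slot 5: cost 6 + 9 = 15 ≤ 18, expected clicks 11 + 11 = 22.
No other feasible combination does better.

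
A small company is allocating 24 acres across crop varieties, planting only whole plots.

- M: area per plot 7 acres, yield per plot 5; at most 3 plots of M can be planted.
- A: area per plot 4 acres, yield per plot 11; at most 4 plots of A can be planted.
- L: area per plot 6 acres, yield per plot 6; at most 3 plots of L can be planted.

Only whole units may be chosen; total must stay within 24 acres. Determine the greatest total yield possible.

50

This is a bounded integer knapsack.
Take 4×A and 1×L: area 22 ≤ 24, yield 4·11 + 1·6 = 50.
A has the best ratio (11/4) and is taken to its limit of 4; remaining capacity is filled optimally with the others.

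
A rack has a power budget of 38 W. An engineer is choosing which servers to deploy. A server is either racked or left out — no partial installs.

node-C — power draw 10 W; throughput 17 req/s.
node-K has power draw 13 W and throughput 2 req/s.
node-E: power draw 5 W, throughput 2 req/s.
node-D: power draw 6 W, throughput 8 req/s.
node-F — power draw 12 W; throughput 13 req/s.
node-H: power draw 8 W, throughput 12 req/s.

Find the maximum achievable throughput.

50

Treat it as a binary knapsack problem.
Allowing fractional choices, the relaxed optimum would be about 50.8, but servers are indivisible.
node-C + node-F + node-H: power draw 10 + 12 + 8 = 30 ≤ 38, throughput 17 + 13 + 12 = 42.
node-C + node-D + node-F + node-H: power draw 10 + 6 + 12 + 8 = 36 ≤ 38, throughput 17 + 8 + 13 + 12 = 50.
node-C + node-E + node-F + node-H: power draw 10 + 5 + 12 + 8 = 35 ≤ 38, throughput 17 + 2 + 13 + 12 = 44.
Best is node-C, node-D, node-F, and node-H with total throughput 50.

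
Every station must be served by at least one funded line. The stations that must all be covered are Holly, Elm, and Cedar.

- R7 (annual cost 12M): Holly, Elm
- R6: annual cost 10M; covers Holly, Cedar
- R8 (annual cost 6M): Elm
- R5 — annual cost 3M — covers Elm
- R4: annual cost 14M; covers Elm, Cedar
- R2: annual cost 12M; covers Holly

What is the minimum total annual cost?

Choose R6 and R5: together they cover Holly, Elm, Cedar — every station.
Total annual cost: 10 + 3 = 13.

13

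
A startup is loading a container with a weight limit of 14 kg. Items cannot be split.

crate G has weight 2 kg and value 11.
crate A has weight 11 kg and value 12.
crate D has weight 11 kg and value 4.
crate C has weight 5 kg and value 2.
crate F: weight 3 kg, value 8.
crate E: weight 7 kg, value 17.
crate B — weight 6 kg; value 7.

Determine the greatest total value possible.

36

Allowing fractional choices, the relaxed optimum would be about 38.3, but items are indivisible.
crate G + crate C + crate E: weight 2 + 5 + 7 = 14 ≤ 14, value 11 + 2 + 17 = 30.
crate G + crate F + crate E: weight 2 + 3 + 7 = 12 ≤ 14, value 11 + 8 + 17 = 36.
Best is crate G, crate F, and crate E with total value 36.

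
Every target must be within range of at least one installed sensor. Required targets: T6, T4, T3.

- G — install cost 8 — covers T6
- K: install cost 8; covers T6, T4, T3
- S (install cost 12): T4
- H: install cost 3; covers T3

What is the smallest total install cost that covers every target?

K alone covers T6, T4, T3 — every target.
Total install cost: 8.
No cover costs less than 8.

8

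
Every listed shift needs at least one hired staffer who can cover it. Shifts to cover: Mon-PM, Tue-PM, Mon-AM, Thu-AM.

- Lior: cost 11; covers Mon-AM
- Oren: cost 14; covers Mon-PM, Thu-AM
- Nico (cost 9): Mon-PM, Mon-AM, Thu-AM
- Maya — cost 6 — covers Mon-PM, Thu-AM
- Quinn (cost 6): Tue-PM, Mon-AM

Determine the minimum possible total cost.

12

This is an integer covering problem.
The greedy cost-per-new-shift heuristic would pick Nico and Quinn for 15, but a cheaper cover exists.
Choose Maya and Quinn: together they cover Mon-PM, Tue-PM, Mon-AM, Thu-AM — every shift.
Total cost: 6 + 6 = 12.
No cover costs less than 12.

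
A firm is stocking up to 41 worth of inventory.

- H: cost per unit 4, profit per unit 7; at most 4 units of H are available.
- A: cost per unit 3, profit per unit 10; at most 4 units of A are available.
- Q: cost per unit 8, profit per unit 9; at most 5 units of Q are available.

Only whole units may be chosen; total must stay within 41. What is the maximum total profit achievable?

Take 3×H, 4×A, and 2×Q: cost 40 ≤ 41, profit 3·7 + 4·10 + 2·9 = 79.
A has the best ratio (10/3) and is taken to its limit of 4; remaining capacity is filled optimally with the others.

79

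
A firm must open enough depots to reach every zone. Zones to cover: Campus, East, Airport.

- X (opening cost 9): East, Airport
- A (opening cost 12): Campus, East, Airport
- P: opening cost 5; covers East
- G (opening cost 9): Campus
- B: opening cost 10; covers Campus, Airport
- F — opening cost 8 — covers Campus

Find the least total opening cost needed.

12

A alone covers Campus, East, Airport — every zone.
Total opening cost: 12.
No cover costs less than 12.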